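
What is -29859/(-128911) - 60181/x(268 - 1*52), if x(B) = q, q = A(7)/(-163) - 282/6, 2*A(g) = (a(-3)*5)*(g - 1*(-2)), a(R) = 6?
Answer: 1264785621997/1004990156 ≈ 1258.5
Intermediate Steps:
A(g) = 30 + 15*g (A(g) = ((6*5)*(g - 1*(-2)))/2 = (30*(g + 2))/2 = (30*(2 + g))/2 = (60 + 30*g)/2 = 30 + 15*g)
q = -7796/163 (q = (30 + 15*7)/(-163) - 282/6 = (30 + 105)*(-1/163) - 282*1/6 = 135*(-1/163) - 47 = -135/163 - 47 = -7796/163 ≈ -47.828)
x(B) = -7796/163
-29859/(-128911) - 60181/x(268 - 1*52) = -29859/(-128911) - 60181/(-7796/163) = -29859*(-1/128911) - 60181*(-163/7796) = 29859/128911 + 9809503/7796 = 1264785621997/1004990156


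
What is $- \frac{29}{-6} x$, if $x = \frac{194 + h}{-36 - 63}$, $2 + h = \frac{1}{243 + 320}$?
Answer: $- \frac{284983}{30402} \approx -9.3738$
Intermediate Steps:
$h = - \frac{1125}{563}$ ($h = -2 + \frac{1}{243 + 320} = -2 + \frac{1}{563} = - \frac{1125}{563} \approx -1.9982$)
$x = - \frac{9827}{5067}$ ($x = \frac{194 - \frac{1125}{563}}{-36 - 63} = \frac{108097}{563 \left(-99\right)} = \frac{108097}{563} \left(- \frac{1}{99}\right) = - \frac{9827}{5067} \approx -1.9394$)
$- \frac{29}{-6} x = - \frac{29}{-6} \left(- \frac{9827}{5067}\right) = \left(-29\right) \left(- \frac{1}{6}\right) \left(- \frac{9827}{5067}\right) = \frac{29}{6} \left(- \frac{9827}{5067}\right) = - \frac{284983}{30402}$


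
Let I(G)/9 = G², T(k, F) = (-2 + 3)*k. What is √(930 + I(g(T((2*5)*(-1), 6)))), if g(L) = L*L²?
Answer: √9000930 ≈ 3000.2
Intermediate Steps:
T(k, F) = k (T(k, F) = 1*k = k)
g(L) = L³
I(G) = 9*G²
√(930 + I(g(T((2*5)*(-1), 6)))) = √(930 + 9*(((2*5)*(-1))³)²) = √(930 + 9*((10*(-1))³)²) = √(930 + 9*((-10)³)²) = √(930 + 9*(-1000)²) = √(930 + 9*1000000) = √(930 + 9000000) = √9000930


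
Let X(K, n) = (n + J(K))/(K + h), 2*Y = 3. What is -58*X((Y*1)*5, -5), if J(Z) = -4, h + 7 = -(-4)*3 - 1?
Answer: 1044/23 ≈ 45.391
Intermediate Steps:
Y = 3/2 (Y = (½)*3 = 3/2 ≈ 1.5000)
h = 4 (h = -7 + (-(-4)*3 - 1) = -7 + (-4*(-3) - 1) = -7 + (12 - 1) = -7 + 11 = 4)
X(K, n) = (-4 + n)/(4 + K) (X(K, n) = (n - 4)/(K + 4) = (-4 + n)/(4 + K))
-58*X((Y*1)*5, -5) = -58*(-4 - 5)/(4 + ((3/2)*1)*5) = -58*(-9)/(4 + (3/2)*5) = -58*(-9)/(4 + 15/2) = -58*(-9)/23/2 = -116*(-9)/23 = -58*(-18/23) = 1044/23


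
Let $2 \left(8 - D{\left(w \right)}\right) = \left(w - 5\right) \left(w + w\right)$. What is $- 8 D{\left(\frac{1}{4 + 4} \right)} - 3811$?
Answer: $- \frac{31039}{8} \approx -3879.9$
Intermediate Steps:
$D{\left(w \right)} = 8 - w \left(-5 + w\right)$ ($D{\left(w \right)} = 8 - \frac{\left(w - 5\right) \left(w + w\right)}{2} = 8 - \frac{\left(-5 + w\right) 2 w}{2} = 8 - \frac{2 w \left(-5 + w\right)}{2} = 8 - w \left(-5 + w\right)$)
$- 8 D{\left(\frac{1}{4 + 4} \right)} - 3811 = - 8 \left(8 - \left(\frac{1}{4 + 4}\right)^{2} + \frac{5}{4 + 4}\right) - 3811 = - 8 \left(8 - \left(\frac{1}{8}\right)^{2} + \frac{5}{8}\right) - 3811 = - 8 \left(8 - \left(\frac{1}{8}\right)^{2} + 5 \cdot \frac{1}{8}\right) - 3811 = - 8 \left(8 - \frac{1}{64} + \frac{5}{8}\right) - 3811 = \left(-8\right) \frac{551}{64} - 3811 = - \frac{551}{8} - 3811 = - \frac{31039}{8}$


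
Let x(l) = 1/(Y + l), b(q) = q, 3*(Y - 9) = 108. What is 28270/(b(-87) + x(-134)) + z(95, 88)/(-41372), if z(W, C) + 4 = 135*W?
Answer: -1184005443/3640736 ≈ -325.21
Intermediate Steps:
Y = 45 (Y = 9 + (1/3)*108 = 9 + 36 = 45)
x(l) = 1/(45 + l)
z(W, C) = -4 + 135*W
28270/(b(-87) + x(-134)) + z(95, 88)/(-41372) = 28270/(-87 + 1/(45 - 134)) + (-4 + 135*95)/(-41372) = 28270/(-87 + 1/(-89)) + (-4 + 12825)*(-1/41372) = 28270/(-87 - 1/89) + 12821*(-1/41372) = 28270/(-7744/89) - 12821/41372 = 28270*(-89/7744) - 12821/41372 = -114365/352 - 12821/41372 = -1184005443/3640736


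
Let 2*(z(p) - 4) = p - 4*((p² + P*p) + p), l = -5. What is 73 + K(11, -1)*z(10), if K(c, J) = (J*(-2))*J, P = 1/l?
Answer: 487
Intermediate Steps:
P = -⅕ (P = 1/(-5) = -⅕ ≈ -0.20000)
K(c, J) = -2*J² (K(c, J) = (-2*J)*J = -2*J²)
z(p) = 4 - 2*p² - 11*p/10 (z(p) = 4 + (p - 4*((p² - p/5) + p))/2 = 4 + (p - 4*(p² + 4*p/5))/2 = 4 + (p + (-4*p² - 16*p/5))/2 = 4 + (-4*p² - 11*p/5)/2 = 4 + (-2*p² - 11*p/10) = 4 - 2*p² - 11*p/10)
73 + K(11, -1)*z(10) = 73 + (-2*(-1)²)*(4 - 2*10² - 11/10*10) = 73 + (-2*1)*(4 - 2*100 - 11) = 73 - 2*(4 - 200 - 11) = 73 - 2*(-207) = 73 + 414 = 487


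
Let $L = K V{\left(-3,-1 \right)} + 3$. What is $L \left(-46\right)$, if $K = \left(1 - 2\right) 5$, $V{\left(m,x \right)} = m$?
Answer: $-828$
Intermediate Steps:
$K = -5$ ($K = \left(-1\right) 5 = -5$)
$L = 18$ ($L = \left(-5\right) \left(-3\right) + 3 = 15 + 3 = 18$)
$L \left(-46\right) = 18 \left(-46\right) = -828$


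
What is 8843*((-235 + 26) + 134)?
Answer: -663225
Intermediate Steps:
8843*((-235 + 26) + 134) = 8843*(-209 + 134) = 8843*(-75) = -663225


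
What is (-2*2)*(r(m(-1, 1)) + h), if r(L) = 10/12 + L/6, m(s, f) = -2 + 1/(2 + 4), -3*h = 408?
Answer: 4877/9 ≈ 541.89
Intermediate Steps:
h = -136 (h = -1/3*408 = -136)
m(s, f) = -11/6 (m(s, f) = -2 + 1/6 = -11/6)
r(L) = 5/6 + L/6 (r(L) = 10*(1/12) + L*(1/6) = 5/6 + L/6)
(-2*2)*(r(m(-1, 1)) + h) = (-2*2)*((5/6 + (1/6)*(-11/6)) - 136) = -4*((5/6 - 11/36) - 136) = -4*(19/36 - 136) = -4*(-4877/36) = 4877/9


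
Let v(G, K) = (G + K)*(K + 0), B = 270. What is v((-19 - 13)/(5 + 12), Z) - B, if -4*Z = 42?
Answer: -9519/68 ≈ -139.99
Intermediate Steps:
Z = -21/2 (Z = -¼*42 = -21/2 ≈ -10.500)
v(G, K) = K*(G + K) (v(G, K) = (G + K)*K = K*(G + K))
v((-19 - 13)/(5 + 12), Z) - B = -21*((-19 - 13)/(5 + 12) - 21/2)/2 - 1*270 = -21*(-32/17 - 21/2)/2 - 270 = -21/2*(-421/34) - 270 = 8841/68 - 270 = -9519/68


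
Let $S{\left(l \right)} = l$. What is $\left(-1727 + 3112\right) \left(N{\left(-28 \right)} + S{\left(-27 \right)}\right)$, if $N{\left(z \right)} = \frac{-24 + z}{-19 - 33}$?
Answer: $-36010$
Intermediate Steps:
$N{\left(z \right)} = \frac{6}{13} - \frac{z}{52}$ ($N{\left(z \right)} = \frac{-24 + z}{-52} = \left(-24 + z\right) \left(- \frac{1}{52}\right) = \frac{6}{13} - \frac{z}{52}$)
$\left(-1727 + 3112\right) \left(N{\left(-28 \right)} + S{\left(-27 \right)}\right) = \left(-1727 + 3112\right) \left(\left(\frac{6}{13} - - \frac{7}{13}\right) - 27\right) = 1385 \left(\left(\frac{6}{13} + \frac{7}{13}\right) - 27\right) = 1385 \left(1 - 27\right) = 1385 \left(-26\right) = -36010$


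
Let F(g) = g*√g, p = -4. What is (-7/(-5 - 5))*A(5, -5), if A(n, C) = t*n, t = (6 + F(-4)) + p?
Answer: 7 - 28*I ≈ 7.0 - 28.0*I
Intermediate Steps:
F(g) = g^(3/2)
t = 2 - 8*I (t = (6 + (-4)^(3/2)) - 4 = (6 - 8*I) - 4 = 2 - 8*I ≈ 2.0 - 8.0*I)
A(n, C) = n*(2 - 8*I) (A(n, C) = (2 - 8*I)*n = n*(2 - 8*I))
(-7/(-5 - 5))*A(5, -5) = (-7/(-5 - 5))*(5*(2 - 8*I)) = (-7/(-10))*(10 - 40*I) = (-⅒*(-7))*(10 - 40*I) = 7*(10 - 40*I)/10 = 7 - 28*I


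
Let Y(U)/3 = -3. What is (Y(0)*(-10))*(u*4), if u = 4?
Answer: 1440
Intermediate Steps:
Y(U) = -9 (Y(U) = 3*(-3) = -9)
(Y(0)*(-10))*(u*4) = (-9*(-10))*(4*4) = 90*16 = 1440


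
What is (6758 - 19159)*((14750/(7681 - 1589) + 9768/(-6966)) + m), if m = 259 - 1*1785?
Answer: 66877998607669/3536406 ≈ 1.8911e+7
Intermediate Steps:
m = -1526 (m = 259 - 1785 = -1526)
(6758 - 19159)*((14750/(7681 - 1589) + 9768/(-6966)) + m) = (6758 - 19159)*((14750/(7681 - 1589) + 9768/(-6966)) - 1526) = -12401*((14750/6092 + 9768*(-1/6966)) - 1526) = -12401*((14750*(1/6092) - 1628/1161) - 1526) = -12401*((7375/3046 - 1628/1161) - 1526) = -12401*(3603487/3536406 - 1526) = -12401*(-5392952069/3536406) = 66877998607669/3536406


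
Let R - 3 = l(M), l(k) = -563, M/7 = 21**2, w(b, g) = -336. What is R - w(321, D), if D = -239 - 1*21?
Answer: -224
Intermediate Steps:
D = -260 (D = -239 - 21 = -260)
M = 3087 (M = 7*21**2 = 7*441 = 3087)
R = -560 (R = 3 - 563 = -560)
R - w(321, D) = -560 - 1*(-336) = -560 + 336 = -224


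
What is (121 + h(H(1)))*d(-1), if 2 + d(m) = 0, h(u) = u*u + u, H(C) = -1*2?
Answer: -246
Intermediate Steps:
H(C) = -2
h(u) = u + u² (h(u) = u² + u = u + u²)
d(m) = -2 (d(m) = -2 + 0 = -2)
(121 + h(H(1)))*d(-1) = (121 - 2*(1 - 2))*(-2) = (121 - 2*(-1))*(-2) = (121 + 2)*(-2) = 123*(-2) = -246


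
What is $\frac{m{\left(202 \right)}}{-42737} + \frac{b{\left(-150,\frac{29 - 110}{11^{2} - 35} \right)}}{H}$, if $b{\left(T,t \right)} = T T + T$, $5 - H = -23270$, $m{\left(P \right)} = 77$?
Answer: $\frac{38135191}{39788147} \approx 0.95846$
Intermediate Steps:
$H = 23275$ ($H = 5 - -23270 = 5 + 23270 = 23275$)
$b{\left(T,t \right)} = T + T^{2}$ ($b{\left(T,t \right)} = T^{2} + T = T + T^{2}$)
$\frac{m{\left(202 \right)}}{-42737} + \frac{b{\left(-150,\frac{29 - 110}{11^{2} - 35} \right)}}{H} = \frac{77}{-42737} + \frac{\left(-150\right) \left(1 - 150\right)}{23275} = 77 \left(- \frac{1}{42737}\right) + \left(-150\right) \left(-149\right) \frac{1}{23275} = - \frac{77}{42737} + 22350 \cdot \frac{1}{23275} = - \frac{77}{42737} + \frac{894}{931} = \frac{38135191}{39788147}$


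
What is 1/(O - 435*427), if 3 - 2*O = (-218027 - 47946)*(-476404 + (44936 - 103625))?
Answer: -1/71160330988 ≈ -1.4053e-11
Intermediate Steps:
O = -71160145243 (O = 3/2 - (-218027 - 47946)*(-476404 + (44936 - 103625))/2 = 3/2 - (-265973)*(-476404 - 58689)/2 = 3/2 - (-265973)*(-535093)/2 = 3/2 - ½*142320290489 = 3/2 - 142320290489/2 = -71160145243)
1/(O - 435*427) = 1/(-71160145243 - 435*427) = 1/(-71160145243 - 185745) = 1/(-71160330988) = -1/71160330988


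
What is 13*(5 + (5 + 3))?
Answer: 169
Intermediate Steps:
13*(5 + (5 + 3)) = 13*(5 + 8) = 13*13 = 169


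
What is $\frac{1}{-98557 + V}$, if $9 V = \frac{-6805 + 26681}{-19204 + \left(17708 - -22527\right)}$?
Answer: $- \frac{189279}{18654750527} \approx -1.0146 \cdot 10^{-5}$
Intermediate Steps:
$V = \frac{19876}{189279}$ ($V = \frac{\left(-6805 + 26681\right) \frac{1}{-19204 + \left(17708 - -22527\right)}}{9} = \frac{19876 \frac{1}{-19204 + \left(17708 + 22527\right)}}{9} = \frac{19876 \frac{1}{-19204 + 40235}}{9} = \frac{19876 \cdot \frac{1}{21031}}{9} = \frac{1}{9} \cdot \frac{19876}{21031} = \frac{19876}{189279} \approx 0.10501$)
$\frac{1}{-98557 + V} = \frac{1}{-98557 + \frac{19876}{189279}} = \frac{1}{- \frac{18654750527}{189279}} = - \frac{189279}{18654750527}$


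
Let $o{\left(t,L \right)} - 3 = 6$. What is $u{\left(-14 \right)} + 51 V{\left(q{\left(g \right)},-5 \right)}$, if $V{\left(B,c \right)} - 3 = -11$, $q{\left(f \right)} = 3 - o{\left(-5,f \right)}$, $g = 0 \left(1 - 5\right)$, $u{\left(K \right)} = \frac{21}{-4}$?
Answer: $- \frac{1653}{4} \approx -413.25$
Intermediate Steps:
$u{\left(K \right)} = - \frac{21}{4}$ ($u{\left(K \right)} = 21 \left(- \frac{1}{4}\right) = - \frac{21}{4}$)
$o{\left(t,L \right)} = 9$ ($o{\left(t,L \right)} = 3 + 6 = 9$)
$g = 0$ ($g = 0 \left(-4\right) = 0$)
$q{\left(f \right)} = -6$ ($q{\left(f \right)} = 3 - 9 = -6$)
$V{\left(B,c \right)} = -8$ ($V{\left(B,c \right)} = 3 - 11 = -8$)
$u{\left(-14 \right)} + 51 V{\left(q{\left(g \right)},-5 \right)} = - \frac{21}{4} + 51 \left(-8\right) = - \frac{21}{4} - 408 = - \frac{1653}{4}$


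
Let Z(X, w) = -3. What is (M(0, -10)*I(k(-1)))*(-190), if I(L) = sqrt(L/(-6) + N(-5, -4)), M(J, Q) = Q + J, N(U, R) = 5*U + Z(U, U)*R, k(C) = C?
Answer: 950*I*sqrt(462)/3 ≈ 6806.5*I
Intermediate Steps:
N(U, R) = -3*R + 5*U (N(U, R) = 5*U - 3*R = -3*R + 5*U)
M(J, Q) = J + Q
I(L) = sqrt(-13 - L/6) (I(L) = sqrt(L/(-6) + (-3*(-4) + 5*(-5))) = sqrt(L*(-1/6) + (12 - 25)) = sqrt(-L/6 - 13) = sqrt(-13 - L/6))
(M(0, -10)*I(k(-1)))*(-190) = ((0 - 10)*(sqrt(-468 - 6*(-1))/6))*(-190) = -5*sqrt(-468 + 6)/3*(-190) = -5*sqrt(-462)/3*(-190) = -5*I*sqrt(462)/3*(-190) = 950*I*sqrt(462)/3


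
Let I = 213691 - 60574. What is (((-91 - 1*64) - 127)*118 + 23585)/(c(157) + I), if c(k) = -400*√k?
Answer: -1483856847/23419695689 - 3876400*√157/23419695689 ≈ -0.065433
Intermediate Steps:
I = 153117
(((-91 - 1*64) - 127)*118 + 23585)/(c(157) + I) = (((-91 - 1*64) - 127)*118 + 23585)/(-400*√157 + 153117) = (((-91 - 64) - 127)*118 + 23585)/(153117 - 400*√157) = ((-155 - 127)*118 + 23585)/(153117 - 400*√157) = (-282*118 + 23585)/(153117 - 400*√157) = (-33276 + 23585)/(153117 - 400*√157) = -9691/(153117 - 400*√157)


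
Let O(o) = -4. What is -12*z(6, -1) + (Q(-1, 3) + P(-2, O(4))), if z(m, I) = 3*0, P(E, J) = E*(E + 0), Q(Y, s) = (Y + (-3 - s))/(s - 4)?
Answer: 11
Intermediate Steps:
Q(Y, s) = (-3 + Y - s)/(-4 + s)
P(E, J) = E² (P(E, J) = E*E = E²)
z(m, I) = 0
-12*z(6, -1) + (Q(-1, 3) + P(-2, O(4))) = -12*0 + ((-3 - 1 - 1*3)/(-4 + 3) + (-2)²) = 0 + ((-3 - 1 - 3)/(-1) + 4) = 0 + (-1*(-7) + 4) = 0 + (7 + 4) = 0 + 11 = 11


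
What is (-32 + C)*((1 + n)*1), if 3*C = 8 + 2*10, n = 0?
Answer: -68/3 ≈ -22.667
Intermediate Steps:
C = 28/3 (C = (8 + 2*10)/3 = (8 + 20)/3 = (⅓)*28 = 28/3 ≈ 9.3333)
(-32 + C)*((1 + n)*1) = (-32 + 28/3)*((1 + 0)*1) = -68/3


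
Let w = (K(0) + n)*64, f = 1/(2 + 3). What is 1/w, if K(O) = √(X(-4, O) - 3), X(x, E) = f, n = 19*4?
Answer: 95/462304 - I*√70/1849216 ≈ 0.00020549 - 4.5244e-6*I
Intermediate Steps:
f = ⅕ (f = 1/5 = ⅕ ≈ 0.20000)
n = 76
X(x, E) = ⅕
K(O) = I*√70/5 (K(O) = √(⅕ - 3) = √(-14/5) = I*√70/5)
w = 4864 + 64*I*√70/5 (w = (I*√70/5 + 76)*64 = (76 + I*√70/5)*64 = 4864 + 64*I*√70/5 ≈ 4864.0 + 107.09*I)
1/w = 1/(4864 + 64*I*√70/5)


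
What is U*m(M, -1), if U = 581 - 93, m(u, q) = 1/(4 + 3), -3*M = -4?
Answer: 488/7 ≈ 69.714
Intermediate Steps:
M = 4/3 (M = -1/3*(-4) = 4/3 ≈ 1.3333)
m(u, q) = 1/7
U = 488
U*m(M, -1) = 488*(1/7) = 488/7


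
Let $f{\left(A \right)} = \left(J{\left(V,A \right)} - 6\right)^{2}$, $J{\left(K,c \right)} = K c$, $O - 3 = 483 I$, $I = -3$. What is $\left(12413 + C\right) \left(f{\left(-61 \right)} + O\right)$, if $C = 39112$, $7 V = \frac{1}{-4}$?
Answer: $- \frac{57822127875}{784} \approx -7.3753 \cdot 10^{7}$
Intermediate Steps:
$V = - \frac{1}{28}$ ($V = \frac{1}{7 \left(-4\right)} = \frac{1}{7} \left(- \frac{1}{4}\right) = - \frac{1}{28} \approx -0.035714$)
$O = -1446$ ($O = 3 + 483 \left(-3\right) = 3 - 1449 = -1446$)
$f{\left(A \right)} = \left(-6 - \frac{A}{28}\right)^{2}$ ($f{\left(A \right)} = \left(- \frac{A}{28} - 6\right)^{2} = \left(-6 - \frac{A}{28}\right)^{2}$)
$\left(12413 + C\right) \left(f{\left(-61 \right)} + O\right) = \left(12413 + 39112\right) \left(\frac{\left(168 - 61\right)^{2}}{784} - 1446\right) = 51525 \left(\frac{107^{2}}{784} - 1446\right) = 51525 \left(\frac{1}{784} \cdot 11449 - 1446\right) = 51525 \left(\frac{11449}{784} - 1446\right) = 51525 \left(- \frac{1122215}{784}\right) = - \frac{57822127875}{784}$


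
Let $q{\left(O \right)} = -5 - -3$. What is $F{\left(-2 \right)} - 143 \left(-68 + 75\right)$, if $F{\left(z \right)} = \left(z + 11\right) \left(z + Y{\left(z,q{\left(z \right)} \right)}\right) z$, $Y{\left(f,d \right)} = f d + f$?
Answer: $-1001$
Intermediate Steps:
$q{\left(O \right)} = -2$ ($q{\left(O \right)} = -5 + 3 = -2$)
$Y{\left(f,d \right)} = f + d f$ ($Y{\left(f,d \right)} = d f + f = f + d f$)
$F{\left(z \right)} = 0$ ($F{\left(z \right)} = \left(z + 11\right) \left(z + z \left(1 - 2\right)\right) z = \left(11 + z\right) \left(z + z \left(-1\right)\right) z = \left(11 + z\right) \left(z - z\right) z = \left(11 + z\right) 0 z = 0 z = 0$)
$F{\left(-2 \right)} - 143 \left(-68 + 75\right) = 0 - 143 \left(-68 + 75\right) = 0 - 1001 = -1001$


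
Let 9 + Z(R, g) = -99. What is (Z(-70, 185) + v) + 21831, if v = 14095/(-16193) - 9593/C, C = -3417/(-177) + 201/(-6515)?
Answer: 2546282870966479/119969500118 ≈ 21224.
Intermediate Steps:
Z(R, g) = -108 (Z(R, g) = -9 - 99 = -108)
C = 7408726/384385 (C = -3417*(-1/177) + 201*(-1/6515) = 1139/59 - 201/6515 = 7408726/384385 ≈ 19.274)
v = -59814580096835/119969500118 (v = 14095/(-16193) - 9593/7408726/384385 = 14095*(-1/16193) - 9593*384385/7408726 = -14095/16193 - 3687405305/7408726 = -59814580096835/119969500118 ≈ -498.58)
(Z(-70, 185) + v) + 21831 = (-108 - 59814580096835/119969500118) + 21831 = -72771286109579/119969500118 + 21831 = 2546282870966479/119969500118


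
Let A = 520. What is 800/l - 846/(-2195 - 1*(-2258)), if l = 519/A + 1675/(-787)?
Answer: -2335223418/3237829 ≈ -721.23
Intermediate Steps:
l = -462547/409240 (l = 519/520 + 1675/(-787) = 519*(1/520) + 1675*(-1/787) = 519/520 - 1675/787 = -462547/409240 ≈ -1.1303)
800/l - 846/(-2195 - 1*(-2258)) = 800/(-462547/409240) - 846/(-2195 - 1*(-2258)) = 800*(-409240/462547) - 846/(-2195 + 2258) = -327392000/462547 - 846/63 = -327392000/462547 - 846*1/63 = -327392000/462547 - 94/7 = -2335223418/3237829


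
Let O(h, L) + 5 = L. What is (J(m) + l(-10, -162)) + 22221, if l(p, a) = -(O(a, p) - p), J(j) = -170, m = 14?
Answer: 22056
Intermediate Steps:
O(h, L) = -5 + L
l(p, a) = 5 (l(p, a) = -((-5 + p) - p) = -1*(-5) = 5)
(J(m) + l(-10, -162)) + 22221 = (-170 + 5) + 22221 = -165 + 22221 = 22056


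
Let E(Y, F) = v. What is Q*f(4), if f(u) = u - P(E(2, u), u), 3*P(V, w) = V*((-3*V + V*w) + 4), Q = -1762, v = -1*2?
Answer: -28192/3 ≈ -9397.3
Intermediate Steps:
v = -2
E(Y, F) = -2
P(V, w) = V*(4 - 3*V + V*w)/3 (P(V, w) = (V*((-3*V + V*w) + 4))/3 = (V*(4 - 3*V + V*w))/3 = V*(4 - 3*V + V*w)/3)
f(u) = 20/3 - u/3 (f(u) = u - (-2)*(4 - 3*(-2) - 2*u)/3 = u - (-2)*(4 + 6 - 2*u)/3 = u - (-2)*(10 - 2*u)/3 = u - (-20/3 + 4*u/3) = u + (20/3 - 4*u/3) = 20/3 - u/3)
Q*f(4) = -1762*(20/3 - ⅓*4) = -1762*(20/3 - 4/3) = -1762*16/3 = -28192/3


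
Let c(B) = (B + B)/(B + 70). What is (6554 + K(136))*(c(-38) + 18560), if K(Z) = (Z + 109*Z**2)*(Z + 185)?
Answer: 48042480952797/4 ≈ 1.2011e+13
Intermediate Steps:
c(B) = 2*B/(70 + B) (c(B) = (2*B)/(70 + B) = 2*B/(70 + B))
K(Z) = (185 + Z)*(Z + 109*Z**2) (K(Z) = (Z + 109*Z**2)*(185 + Z) = (185 + Z)*(Z + 109*Z**2))
(6554 + K(136))*(c(-38) + 18560) = (6554 + 136*(185 + 109*136**2 + 20166*136))*(2*(-38)/(70 - 38) + 18560) = (6554 + 136*(185 + 109*18496 + 2742576))*(2*(-38)/32 + 18560) = (6554 + 136*(185 + 2016064 + 2742576))*(2*(-38)*(1/32) + 18560) = (6554 + 136*4758825)*(-19/8 + 18560) = (6554 + 647200200)*(148461/8) = 647206754*(148461/8) = 48042480952797/4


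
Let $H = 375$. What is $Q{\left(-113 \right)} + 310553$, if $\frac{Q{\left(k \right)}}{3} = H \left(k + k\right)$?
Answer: $56303$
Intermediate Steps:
$Q{\left(k \right)} = 2250 k$ ($Q{\left(k \right)} = 3 \cdot 375 \left(k + k\right) = 3 \cdot 375 \cdot 2 k = 3 \cdot 750 k = 2250 k$)
$Q{\left(-113 \right)} + 310553 = 2250 \left(-113\right) + 310553 = -254250 + 310553 = 56303$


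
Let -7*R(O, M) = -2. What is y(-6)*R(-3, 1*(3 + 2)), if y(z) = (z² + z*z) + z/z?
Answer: 146/7 ≈ 20.857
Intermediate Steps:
y(z) = 1 + 2*z² (y(z) = (z² + z²) + 1 = 2*z² + 1 = 1 + 2*z²)
R(O, M) = 2/7 (R(O, M) = -⅐*(-2) = 2/7)
y(-6)*R(-3, 1*(3 + 2)) = (1 + 2*(-6)²)*(2/7) = (1 + 2*36)*(2/7) = (1 + 72)*(2/7) = 73*(2/7) = 146/7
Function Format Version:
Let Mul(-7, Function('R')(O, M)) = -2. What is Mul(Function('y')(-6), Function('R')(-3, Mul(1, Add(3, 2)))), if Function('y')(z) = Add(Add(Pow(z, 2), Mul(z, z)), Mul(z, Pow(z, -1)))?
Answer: Rational(146, 7) ≈ 20.857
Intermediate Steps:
Function('y')(z) = Add(1, Mul(2, Pow(z, 2))) (Function('y')(z) = Add(Add(Pow(z, 2), Pow(z, 2)), 1) = Add(Mul(2, Pow(z, 2)), 1) = Add(1, Mul(2, Pow(z, 2))))
Function('R')(O, M) = Rational(2, 7) (Function('R')(O, M) = Mul(Rational(-1, 7), -2) = Rational(2, 7))
Mul(Function('y')(-6), Function('R')(-3, Mul(1, Add(3, 2)))) = Mul(Add(1, Mul(2, Pow(-6, 2))), Rational(2, 7)) = Mul(Add(1, Mul(2, 36)), Rational(2, 7)) = Mul(Add(1, 72), Rational(2, 7)) = Mul(73, Rational(2, 7)) = Rational(146, 7)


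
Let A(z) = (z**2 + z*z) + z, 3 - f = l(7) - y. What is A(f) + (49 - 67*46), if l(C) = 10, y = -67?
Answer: 7845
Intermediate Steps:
f = -74 (f = 3 - (10 - 1*(-67)) = 3 - (10 + 67) = 3 - 1*77 = 3 - 77 = -74)
A(z) = z + 2*z**2 (A(z) = (z**2 + z**2) + z = 2*z**2 + z = z + 2*z**2)
A(f) + (49 - 67*46) = -74*(1 + 2*(-74)) + (49 - 67*46) = -74*(1 - 148) + (49 - 3082) = -74*(-147) - 3033 = 10878 - 3033 = 7845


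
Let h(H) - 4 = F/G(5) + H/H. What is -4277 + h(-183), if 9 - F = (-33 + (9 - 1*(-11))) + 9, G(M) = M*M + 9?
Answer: -145235/34 ≈ -4271.6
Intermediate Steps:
G(M) = 9 + M² (G(M) = M² + 9 = 9 + M²)
F = 13 (F = 9 - ((-33 + (9 - 1*(-11))) + 9) = 9 - ((-33 + (9 + 11)) + 9) = 9 - ((-33 + 20) + 9) = 9 - (-13 + 9) = 9 - 1*(-4) = 9 + 4 = 13)
h(H) = 183/34 (h(H) = 4 + (13/(9 + 5²) + H/H) = 4 + (13/(9 + 25) + 1) = 4 + (13/34 + 1) = 4 + 47/34 = 183/34)
-4277 + h(-183) = -4277 + 183/34 = -145235/34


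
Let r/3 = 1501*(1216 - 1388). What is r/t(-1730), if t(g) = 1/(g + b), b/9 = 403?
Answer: -1469256852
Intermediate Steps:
b = 3627 (b = 9*403 = 3627)
t(g) = 1/(3627 + g) (t(g) = 1/(g + 3627) = 1/(3627 + g))
r = -774516 (r = 3*(1501*(1216 - 1388)) = 3*(1501*(-172)) = 3*(-258172) = -774516)
r/t(-1730) = -774516/(1/(3627 - 1730)) = -774516/(1/1897) = -774516/1/1897 = -774516*1897 = -1469256852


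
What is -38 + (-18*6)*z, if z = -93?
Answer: 10006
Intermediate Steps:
-38 + (-18*6)*z = -38 - 18*6*(-93) = -38 - 108*(-93) = -38 + 10044 = 10006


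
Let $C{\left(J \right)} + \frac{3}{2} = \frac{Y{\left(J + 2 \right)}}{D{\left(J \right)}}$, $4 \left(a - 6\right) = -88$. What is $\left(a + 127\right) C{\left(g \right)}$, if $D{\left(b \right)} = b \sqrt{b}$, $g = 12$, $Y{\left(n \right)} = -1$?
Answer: $- \frac{333}{2} - \frac{37 \sqrt{3}}{24} \approx -169.17$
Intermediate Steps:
$a = -16$ ($a = 6 + \frac{1}{4} \left(-88\right) = 6 - 22 = -16$)
$D{\left(b \right)} = b^{\frac{3}{2}}$
$C{\left(J \right)} = - \frac{3}{2} - \frac{1}{J^{\frac{3}{2}}}$
$\left(a + 127\right) C{\left(g \right)} = \left(-16 + 127\right) \left(- \frac{3}{2} - \frac{1}{24 \sqrt{3}}\right) = 111 \left(- \frac{3}{2} - \frac{\sqrt{3}}{72}\right) = - \frac{333}{2} - \frac{37 \sqrt{3}}{24}$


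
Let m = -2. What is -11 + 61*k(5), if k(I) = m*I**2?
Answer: -3061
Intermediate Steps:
k(I) = -2*I**2
-11 + 61*k(5) = -11 + 61*(-2*5**2) = -11 + 61*(-2*25) = -11 + 61*(-50) = -11 - 3050 = -3061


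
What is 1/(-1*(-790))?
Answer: 1/790 ≈ 0.0012658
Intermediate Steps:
1/(-1*(-790)) = 1/790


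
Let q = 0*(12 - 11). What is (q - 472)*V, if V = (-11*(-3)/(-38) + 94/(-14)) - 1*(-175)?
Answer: -10509788/133 ≈ -79021.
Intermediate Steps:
V = 44533/266 (V = (33*(-1/38) + 94*(-1/14)) + 175 = (-33/38 - 47/7) + 175 = -2017/266 + 175 = 44533/266 ≈ 167.42)
q = 0 (q = 0*1 = 0)
(q - 472)*V = (0 - 472)*(44533/266) = -472*44533/266 = -10509788/133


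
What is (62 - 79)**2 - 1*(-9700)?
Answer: 9989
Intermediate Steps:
(62 - 79)**2 - 1*(-9700) = (-17)**2 + 9700 = 289 + 9700 = 9989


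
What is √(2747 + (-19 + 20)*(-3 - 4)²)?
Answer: 2*√699 ≈ 52.877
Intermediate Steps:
√(2747 + (-19 + 20)*(-3 - 4)²) = √(2747 + 1*(-7)²) = √(2747 + 1*49) = √(2747 + 49) = √2796 = 2*√699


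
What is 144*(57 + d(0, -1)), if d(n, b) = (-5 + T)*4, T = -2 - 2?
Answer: 3024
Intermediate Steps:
T = -4
d(n, b) = -36 (d(n, b) = (-5 - 4)*4 = -9*4 = -36)
144*(57 + d(0, -1)) = 144*(57 - 36) = 144*21 = 3024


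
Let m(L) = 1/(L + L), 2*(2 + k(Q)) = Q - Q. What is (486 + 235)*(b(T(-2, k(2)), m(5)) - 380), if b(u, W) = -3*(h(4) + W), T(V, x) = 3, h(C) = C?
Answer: -2828483/10 ≈ -2.8285e+5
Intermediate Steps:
k(Q) = -2 (k(Q) = -2 + (Q - Q)/2 = -2 + (½)*0 = -2 + 0 = -2)
m(L) = 1/(2*L)
b(u, W) = -12 - 3*W (b(u, W) = -3*(4 + W) = -12 - 3*W)
(486 + 235)*(b(T(-2, k(2)), m(5)) - 380) = (486 + 235)*((-12 - 3/(2*5)) - 380) = 721*((-12 - 3/(2*5)) - 380) = 721*((-12 - 3*⅒) - 380) = 721*((-12 - 3/10) - 380) = 721*(-123/10 - 380) = 721*(-3923/10) = -2828483/10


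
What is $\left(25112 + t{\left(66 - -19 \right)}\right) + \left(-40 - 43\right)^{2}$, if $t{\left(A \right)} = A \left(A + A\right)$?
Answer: $46451$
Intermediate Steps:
$t{\left(A \right)} = 2 A^{2}$ ($t{\left(A \right)} = A 2 A = 2 A^{2}$)
$\left(25112 + t{\left(66 - -19 \right)}\right) + \left(-40 - 43\right)^{2} = \left(25112 + 2 \left(66 - -19\right)^{2}\right) + \left(-40 - 43\right)^{2} = \left(25112 + 2 \left(66 + 19\right)^{2}\right) + \left(-83\right)^{2} = \left(25112 + 2 \cdot 85^{2}\right) + 6889 = \left(25112 + 2 \cdot 7225\right) + 6889 = \left(25112 + 14450\right) + 6889 = 39562 + 6889 = 46451$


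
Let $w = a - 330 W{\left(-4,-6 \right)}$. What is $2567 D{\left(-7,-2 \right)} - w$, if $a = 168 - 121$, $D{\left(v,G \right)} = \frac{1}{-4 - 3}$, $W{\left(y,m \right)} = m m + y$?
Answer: $\frac{71024}{7} \approx 10146.0$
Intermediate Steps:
$W{\left(y,m \right)} = y + m^{2}$ ($W{\left(y,m \right)} = m^{2} + y = y + m^{2}$)
$D{\left(v,G \right)} = - \frac{1}{7}$ ($D{\left(v,G \right)} = \frac{1}{-7} = - \frac{1}{7}$)
$a = 47$ ($a = 168 - 121 = 47$)
$w = -10513$ ($w = 47 - 330 \left(-4 + \left(-6\right)^{2}\right) = 47 - 330 \left(-4 + 36\right) = 47 - 10560 = -10513$)
$2567 D{\left(-7,-2 \right)} - w = 2567 \left(- \frac{1}{7}\right) - -10513 = - \frac{2567}{7} + 10513 = \frac{71024}{7}$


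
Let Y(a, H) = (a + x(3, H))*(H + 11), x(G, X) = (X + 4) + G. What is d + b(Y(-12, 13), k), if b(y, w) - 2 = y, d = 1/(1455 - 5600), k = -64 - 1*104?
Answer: 804129/4145 ≈ 194.00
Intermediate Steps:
x(G, X) = 4 + G + X (x(G, X) = (4 + X) + G = 4 + G + X)
k = -168 (k = -64 - 104 = -168)
d = -1/4145 (d = 1/(-4145) = -1/4145 ≈ -0.00024125)
Y(a, H) = (11 + H)*(7 + H + a) (Y(a, H) = (a + (4 + 3 + H))*(H + 11) = (a + (7 + H))*(11 + H) = (7 + H + a)*(11 + H) = (11 + H)*(7 + H + a))
b(y, w) = 2 + y
d + b(Y(-12, 13), k) = -1/4145 + (2 + (77 + 13**2 + 11*(-12) + 18*13 + 13*(-12))) = -1/4145 + (2 + (77 + 169 - 132 + 234 - 156)) = -1/4145 + (2 + 192) = -1/4145 + 194 = 804129/4145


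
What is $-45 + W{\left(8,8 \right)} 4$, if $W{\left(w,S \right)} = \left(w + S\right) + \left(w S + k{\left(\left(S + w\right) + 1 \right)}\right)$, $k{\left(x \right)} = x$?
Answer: $343$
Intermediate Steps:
$W{\left(w,S \right)} = 1 + 2 S + 2 w + S w$ ($W{\left(w,S \right)} = \left(w + S\right) + \left(w S + \left(\left(S + w\right) + 1\right)\right) = \left(S + w\right) + \left(S w + \left(1 + S + w\right)\right) = \left(S + w\right) + \left(1 + S + w + S w\right) = 1 + 2 S + 2 w + S w$)
$-45 + W{\left(8,8 \right)} 4 = -45 + \left(1 + 2 \cdot 8 + 2 \cdot 8 + 8 \cdot 8\right) 4 = -45 + \left(1 + 16 + 16 + 64\right) 4 = -45 + 97 \cdot 4 = -45 + 388 = 343$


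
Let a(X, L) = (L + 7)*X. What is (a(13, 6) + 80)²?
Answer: 62001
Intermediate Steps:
a(X, L) = X*(7 + L) (a(X, L) = (7 + L)*X = X*(7 + L))
(a(13, 6) + 80)² = (13*(7 + 6) + 80)² = (13*13 + 80)² = (169 + 80)² = 249² = 62001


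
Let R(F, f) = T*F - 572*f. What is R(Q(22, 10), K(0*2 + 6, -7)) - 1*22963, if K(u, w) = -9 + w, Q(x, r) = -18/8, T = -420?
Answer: -12866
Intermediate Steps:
Q(x, r) = -9/4 (Q(x, r) = -18*⅛ = -9/4)
R(F, f) = -572*f - 420*F (R(F, f) = -420*F - 572*f = -572*f - 420*F)
R(Q(22, 10), K(0*2 + 6, -7)) - 1*22963 = (-572*(-9 - 7) - 420*(-9/4)) - 1*22963 = (-572*(-16) + 945) - 22963 = (9152 + 945) - 22963 = 10097 - 22963 = -12866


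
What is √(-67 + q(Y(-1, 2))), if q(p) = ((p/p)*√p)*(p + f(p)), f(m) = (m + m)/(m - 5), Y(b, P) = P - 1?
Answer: I*√266/2 ≈ 8.1548*I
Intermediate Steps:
Y(b, P) = -1 + P
f(m) = 2*m/(-5 + m) (f(m) = (2*m)/(-5 + m) = 2*m/(-5 + m))
q(p) = √p*(p + 2*p/(-5 + p)) (q(p) = ((p/p)*√p)*(p + 2*p/(-5 + p)) = (1*√p)*(p + 2*p/(-5 + p)) = √p*(p + 2*p/(-5 + p)))
√(-67 + q(Y(-1, 2))) = √(-67 + (-1 + 2)^(3/2)*(-3 + (-1 + 2))/(-5 + (-1 + 2))) = √(-67 + 1^(3/2)*(-3 + 1)/(-5 + 1)) = √(-67 + 1*(-2)/(-4)) = √(-67 + 1*(-¼)*(-2)) = √(-67 + ½) = √(-133/2) = I*√266/2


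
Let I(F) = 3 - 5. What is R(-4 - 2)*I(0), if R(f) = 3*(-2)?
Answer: 12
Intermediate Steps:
R(f) = -6
I(F) = -2
R(-4 - 2)*I(0) = -6*(-2) = 12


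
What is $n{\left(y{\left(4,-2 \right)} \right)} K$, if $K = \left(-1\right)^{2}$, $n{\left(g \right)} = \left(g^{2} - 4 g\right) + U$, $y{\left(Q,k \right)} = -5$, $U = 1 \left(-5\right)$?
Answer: $40$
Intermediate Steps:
$U = -5$
$n{\left(g \right)} = -5 + g^{2} - 4 g$ ($n{\left(g \right)} = \left(g^{2} - 4 g\right) - 5 = -5 + g^{2} - 4 g$)
$K = 1$
$n{\left(y{\left(4,-2 \right)} \right)} K = \left(-5 + \left(-5\right)^{2} - -20\right) 1 = \left(-5 + 25 + 20\right) 1 = 40 \cdot 1 = 40$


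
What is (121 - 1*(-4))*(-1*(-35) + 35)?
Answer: 8750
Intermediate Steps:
(121 - 1*(-4))*(-1*(-35) + 35) = (121 + 4)*(35 + 35) = 125*70 = 8750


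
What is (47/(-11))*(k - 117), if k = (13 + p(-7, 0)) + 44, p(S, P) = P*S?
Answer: 2820/11 ≈ 256.36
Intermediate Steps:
k = 57 (k = (13 + 0*(-7)) + 44 = (13 + 0) + 44 = 13 + 44 = 57)
(47/(-11))*(k - 117) = (47/(-11))*(57 - 117) = (47*(-1/11))*(-60) = -47/11*(-60) = 2820/11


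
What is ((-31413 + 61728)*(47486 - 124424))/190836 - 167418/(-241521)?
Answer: -336490864103/27533394 ≈ -12221.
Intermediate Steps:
((-31413 + 61728)*(47486 - 124424))/190836 - 167418/(-241521) = (30315*(-76938))*(1/190836) - 167418*(-1/241521) = -2332375470*1/190836 + 55806/80507 = -129576415/10602 + 55806/80507 = -336490864103/27533394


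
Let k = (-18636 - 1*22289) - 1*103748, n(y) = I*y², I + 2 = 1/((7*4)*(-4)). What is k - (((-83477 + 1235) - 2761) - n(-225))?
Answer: -18073665/112 ≈ -1.6137e+5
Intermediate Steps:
I = -225/112 (I = -2 + 1/((7*4)*(-4)) = -2 + 1/(28*(-4)) = -2 + 1/(-112) = -2 - 1/112 = -225/112 ≈ -2.0089)
n(y) = -225*y²/112
k = -144673 (k = (-18636 - 22289) - 103748 = -40925 - 103748 = -144673)
k - (((-83477 + 1235) - 2761) - n(-225)) = -144673 - (((-83477 + 1235) - 2761) - (-225)*(-225)²/112) = -144673 - ((-82242 - 2761) - (-225)*50625/112) = -144673 - (-85003 - 1*(-11390625/112)) = -144673 - (-85003 + 11390625/112) = -144673 - 1*1870289/112 = -144673 - 1870289/112 = -18073665/112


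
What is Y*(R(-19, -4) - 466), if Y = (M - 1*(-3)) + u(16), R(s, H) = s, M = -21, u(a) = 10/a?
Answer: 67415/8 ≈ 8426.9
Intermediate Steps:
Y = -139/8 (Y = (-21 - 1*(-3)) + 10/16 = (-21 + 3) + 10*(1/16) = -18 + 5/8 = -139/8 ≈ -17.375)
Y*(R(-19, -4) - 466) = -139*(-19 - 466)/8 = -139/8*(-485) = 67415/8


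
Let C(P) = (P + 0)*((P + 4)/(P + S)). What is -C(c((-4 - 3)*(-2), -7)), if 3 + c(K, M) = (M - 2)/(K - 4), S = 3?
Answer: -13/30 ≈ -0.43333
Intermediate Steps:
c(K, M) = -3 + (-2 + M)/(-4 + K) (c(K, M) = -3 + (M - 2)/(K - 4) = -3 + (-2 + M)/(-4 + K))
C(P) = P*(4 + P)/(3 + P) (C(P) = (P + 0)*((P + 4)/(P + 3)) = P*((4 + P)/(3 + P)) = P*(4 + P)/(3 + P))
-C(c((-4 - 3)*(-2), -7)) = -(10 - 7 - 3*(-4 - 3)*(-2))/(-4 + (-4 - 3)*(-2))*(4 + (10 - 7 - 3*(-4 - 3)*(-2))/(-4 + (-4 - 3)*(-2)))/(3 + (10 - 7 - 3*(-4 - 3)*(-2))/(-4 + (-4 - 3)*(-2))) = -(10 - 7 - (-21)*(-2))/(-4 - 7*(-2))*(4 + (10 - 7 - (-21)*(-2))/(-4 - 7*(-2)))/(3 + (10 - 7 - (-21)*(-2))/(-4 - 7*(-2))) = -(10 - 7 - 3*14)/(-4 + 14)*(4 + (10 - 7 - 3*14)/(-4 + 14))/(3 + (10 - 7 - 3*14)/(-4 + 14)) = -(10 - 7 - 42)/10*(4 + (10 - 7 - 42)/10)/(3 + (10 - 7 - 42)/10) = -(⅒)*(-39)*(4 + (⅒)*(-39))/(3 + (⅒)*(-39)) = -(-39)*(4 - 39/10)/(10*(3 - 39/10)) = -(-39)/(10*(-9/10)*10) = -(-39)*(-10)/(10*9*10) = -1*13/30 = -13/30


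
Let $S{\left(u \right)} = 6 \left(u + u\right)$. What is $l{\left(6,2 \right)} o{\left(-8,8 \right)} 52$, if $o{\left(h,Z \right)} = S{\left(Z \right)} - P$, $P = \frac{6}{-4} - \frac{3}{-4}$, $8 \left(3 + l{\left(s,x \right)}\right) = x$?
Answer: $- \frac{55341}{4} \approx -13835.0$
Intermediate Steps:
$l{\left(s,x \right)} = -3 + \frac{x}{8}$
$P = - \frac{3}{4}$ ($P = 6 \left(- \frac{1}{4}\right) - - \frac{3}{4} = - \frac{3}{2} + \frac{3}{4} = - \frac{3}{4} \approx -0.75$)
$S{\left(u \right)} = 12 u$ ($S{\left(u \right)} = 6 \cdot 2 u = 12 u$)
$o{\left(h,Z \right)} = \frac{3}{4} + 12 Z$ ($o{\left(h,Z \right)} = 12 Z - - \frac{3}{4} = 12 Z + \frac{3}{4} = \frac{3}{4} + 12 Z$)
$l{\left(6,2 \right)} o{\left(-8,8 \right)} 52 = \left(-3 + \frac{1}{8} \cdot 2\right) \left(\frac{3}{4} + 12 \cdot 8\right) 52 = \left(-3 + \frac{1}{4}\right) \left(\frac{3}{4} + 96\right) 52 = \left(- \frac{11}{4}\right) \frac{387}{4} \cdot 52 = \left(- \frac{4257}{16}\right) 52 = - \frac{55341}{4}$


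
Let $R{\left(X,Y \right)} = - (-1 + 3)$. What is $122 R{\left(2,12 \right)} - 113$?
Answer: $-357$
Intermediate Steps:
$R{\left(X,Y \right)} = -2$ ($R{\left(X,Y \right)} = \left(-1\right) 2 = -2$)
$122 R{\left(2,12 \right)} - 113 = 122 \left(-2\right) - 113 = -244 - 113 = -357$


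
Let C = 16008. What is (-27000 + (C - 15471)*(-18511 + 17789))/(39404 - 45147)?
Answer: 414714/5743 ≈ 72.212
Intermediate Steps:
(-27000 + (C - 15471)*(-18511 + 17789))/(39404 - 45147) = (-27000 + (16008 - 15471)*(-18511 + 17789))/(39404 - 45147) = (-27000 + 537*(-722))/(-5743) = (-27000 - 387714)*(-1/5743) = -414714*(-1/5743) = 414714/5743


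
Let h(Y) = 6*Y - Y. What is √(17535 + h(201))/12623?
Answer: 6*√515/12623 ≈ 0.010787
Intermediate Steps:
h(Y) = 5*Y
√(17535 + h(201))/12623 = √(17535 + 5*201)/12623 = √(17535 + 1005)*(1/12623) = √18540*(1/12623) = (6*√515)*(1/12623) = 6*√515/12623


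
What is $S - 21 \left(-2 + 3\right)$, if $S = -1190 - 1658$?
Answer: $-2869$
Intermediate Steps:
$S = -2848$ ($S = -1190 - 1658 = -2848$)
$S - 21 \left(-2 + 3\right) = -2848 - 21 \left(-2 + 3\right) = -2848 - 21 \cdot 1 = -2848 - 21 = -2869$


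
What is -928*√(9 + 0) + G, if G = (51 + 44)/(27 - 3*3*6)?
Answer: -75263/27 ≈ -2787.5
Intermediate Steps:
G = -95/27 (G = 95/(27 - 9*6) = 95/(27 - 54) = 95/(-27) = 95*(-1/27) = -95/27 ≈ -3.5185)
-928*√(9 + 0) + G = -928*√(9 + 0) - 95/27 = -928*√9 - 95/27 = -928*3 - 95/27 = -116*24 - 95/27 = -2784 - 95/27 = -75263/27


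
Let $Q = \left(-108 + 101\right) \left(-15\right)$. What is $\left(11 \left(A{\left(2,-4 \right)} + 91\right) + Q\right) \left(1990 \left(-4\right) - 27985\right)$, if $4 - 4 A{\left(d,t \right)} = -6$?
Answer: $- \frac{81487315}{2} \approx -4.0744 \cdot 10^{7}$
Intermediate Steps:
$A{\left(d,t \right)} = \frac{5}{2}$ ($A{\left(d,t \right)} = 1 - - \frac{3}{2} = 1 + \frac{3}{2} = \frac{5}{2}$)
$Q = 105$ ($Q = \left(-7\right) \left(-15\right) = 105$)
$\left(11 \left(A{\left(2,-4 \right)} + 91\right) + Q\right) \left(1990 \left(-4\right) - 27985\right) = \left(11 \left(\frac{5}{2} + 91\right) + 105\right) \left(1990 \left(-4\right) - 27985\right) = \left(11 \cdot \frac{187}{2} + 105\right) \left(-7960 - 27985\right) = \left(\frac{2057}{2} + 105\right) \left(-35945\right) = \frac{2267}{2} \left(-35945\right) = - \frac{81487315}{2}$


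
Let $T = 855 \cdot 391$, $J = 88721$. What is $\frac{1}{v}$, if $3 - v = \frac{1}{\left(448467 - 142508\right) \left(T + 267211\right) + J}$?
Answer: $\frac{184039322565}{552117967694} \approx 0.33333$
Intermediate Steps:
$T = 334305$
$v = \frac{552117967694}{184039322565}$ ($v = 3 - \frac{1}{\left(448467 - 142508\right) \left(334305 + 267211\right) + 88721} = 3 - \frac{1}{305959 \cdot 601516 + 88721} = 3 - \frac{1}{184039233844 + 88721} = 3 - \frac{1}{184039322565} = \frac{552117967694}{184039322565} \approx 3.0$)
$\frac{1}{v} = \frac{1}{\frac{552117967694}{184039322565}} = \frac{184039322565}{552117967694}$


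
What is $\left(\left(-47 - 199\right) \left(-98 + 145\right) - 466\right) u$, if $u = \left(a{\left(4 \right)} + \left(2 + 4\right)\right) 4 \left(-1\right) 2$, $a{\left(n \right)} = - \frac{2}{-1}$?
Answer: $769792$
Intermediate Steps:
$a{\left(n \right)} = 2$ ($a{\left(n \right)} = \left(-2\right) \left(-1\right) = 2$)
$u = -64$ ($u = \left(2 + \left(2 + 4\right)\right) 4 \left(-1\right) 2 = \left(2 + 6\right) \left(\left(-4\right) 2\right) = 8 \left(-8\right) = -64$)
$\left(\left(-47 - 199\right) \left(-98 + 145\right) - 466\right) u = \left(\left(-47 - 199\right) \left(-98 + 145\right) - 466\right) \left(-64\right) = \left(\left(-246\right) 47 - 466\right) \left(-64\right) = \left(-11562 - 466\right) \left(-64\right) = \left(-12028\right) \left(-64\right) = 769792$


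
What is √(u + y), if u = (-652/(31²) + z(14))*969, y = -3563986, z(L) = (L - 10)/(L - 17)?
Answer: I*√3426863946/31 ≈ 1888.4*I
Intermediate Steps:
z(L) = (-10 + L)/(-17 + L)
u = -1873400/961 (u = (-652/(31²) + (-10 + 14)/(-17 + 14))*969 = (-652/961 + 4/(-3))*969 = (-652*1/961 - ⅓*4)*969 = (-652/961 - 4/3)*969 = -5800/2883*969 = -1873400/961 ≈ -1949.4)
√(u + y) = √(-1873400/961 - 3563986) = √(-3426863946/961) = I*√3426863946/31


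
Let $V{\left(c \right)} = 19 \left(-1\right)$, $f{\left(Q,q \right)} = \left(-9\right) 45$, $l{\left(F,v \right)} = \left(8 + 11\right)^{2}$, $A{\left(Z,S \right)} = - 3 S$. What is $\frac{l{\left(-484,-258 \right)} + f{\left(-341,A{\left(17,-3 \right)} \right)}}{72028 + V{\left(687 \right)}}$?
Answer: $- \frac{44}{72009} \approx -0.00061104$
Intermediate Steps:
$l{\left(F,v \right)} = 361$ ($l{\left(F,v \right)} = 19^{2} = 361$)
$f{\left(Q,q \right)} = -405$
$V{\left(c \right)} = -19$
$\frac{l{\left(-484,-258 \right)} + f{\left(-341,A{\left(17,-3 \right)} \right)}}{72028 + V{\left(687 \right)}} = \frac{361 - 405}{72028 - 19} = - \frac{44}{72009}$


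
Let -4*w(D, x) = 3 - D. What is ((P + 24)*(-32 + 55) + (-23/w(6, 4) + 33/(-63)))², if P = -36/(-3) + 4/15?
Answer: 789778609/1225 ≈ 6.4472e+5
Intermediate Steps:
w(D, x) = -¾ + D/4 (w(D, x) = -(3 - D)/4 = -¾ + D/4)
P = 184/15 (P = -36*(-⅓) + 4*(1/15) = 12 + 4/15 = 184/15 ≈ 12.267)
((P + 24)*(-32 + 55) + (-23/w(6, 4) + 33/(-63)))² = ((184/15 + 24)*(-32 + 55) + (-23/(-¾ + (¼)*6) + 33/(-63)))² = ((544/15)*23 + (-23/(-¾ + 3/2) + 33*(-1/63)))² = (12512/15 + (-23/¾ - 11/21))² = (12512/15 + (-23*4/3 - 11/21))² = (12512/15 + (-92/3 - 11/21))² = (12512/15 - 655/21)² = (28103/35)² = 789778609/1225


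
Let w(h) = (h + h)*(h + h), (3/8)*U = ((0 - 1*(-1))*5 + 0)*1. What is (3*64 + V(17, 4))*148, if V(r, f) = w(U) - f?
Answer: 1197616/9 ≈ 1.3307e+5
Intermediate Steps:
U = 40/3 (U = 8*(((0 - 1*(-1))*5 + 0)*1)/3 = 8*(((0 + 1)*5 + 0)*1)/3 = 8*((1*5 + 0)*1)/3 = 8*((5 + 0)*1)/3 = 8*(5*1)/3 = (8/3)*5 = 40/3 ≈ 13.333)
w(h) = 4*h² (w(h) = (2*h)*(2*h) = 4*h²)
V(r, f) = 6400/9 - f (V(r, f) = 4*(40/3)² - f = 4*(1600/9) - f = 6400/9 - f)
(3*64 + V(17, 4))*148 = (3*64 + (6400/9 - 1*4))*148 = (192 + (6400/9 - 4))*148 = (192 + 6364/9)*148 = (8092/9)*148 = 1197616/9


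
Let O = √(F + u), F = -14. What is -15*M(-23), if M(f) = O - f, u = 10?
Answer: -345 - 30*I ≈ -345.0 - 30.0*I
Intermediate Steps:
O = 2*I (O = √(-14 + 10) = √(-4) = 2*I ≈ 2.0*I)
M(f) = -f + 2*I (M(f) = 2*I - f = -f + 2*I)
-15*M(-23) = -15*(-1*(-23) + 2*I) = -15*(23 + 2*I) = -345 - 30*I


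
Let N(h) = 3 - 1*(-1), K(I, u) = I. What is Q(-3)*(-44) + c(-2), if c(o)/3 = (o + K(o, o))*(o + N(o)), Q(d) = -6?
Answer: 240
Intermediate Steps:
N(h) = 4 (N(h) = 3 + 1 = 4)
c(o) = 6*o*(4 + o) (c(o) = 3*((o + o)*(o + 4)) = 3*((2*o)*(4 + o)) = 3*(2*o*(4 + o)) = 6*o*(4 + o))
Q(-3)*(-44) + c(-2) = -6*(-44) + 6*(-2)*(4 - 2) = 264 + 6*(-2)*2 = 264 - 24 = 240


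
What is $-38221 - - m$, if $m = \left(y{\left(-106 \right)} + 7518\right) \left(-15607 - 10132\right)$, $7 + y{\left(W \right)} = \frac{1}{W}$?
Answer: $- \frac{20496542361}{106} \approx -1.9336 \cdot 10^{8}$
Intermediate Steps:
$y{\left(W \right)} = -7 + \frac{1}{W}$
$m = - \frac{20492490935}{106}$ ($m = \left(\left(-7 + \frac{1}{-106}\right) + 7518\right) \left(-15607 - 10132\right) = \left(\left(-7 - \frac{1}{106}\right) + 7518\right) \left(-25739\right) = \left(- \frac{743}{106} + 7518\right) \left(-25739\right) = \frac{796165}{106} \left(-25739\right) = - \frac{20492490935}{106} \approx -1.9333 \cdot 10^{8}$)
$-38221 - - m = -38221 - \left(-1\right) \left(- \frac{20492490935}{106}\right) = -38221 - \frac{20492490935}{106} = - \frac{20496542361}{106}$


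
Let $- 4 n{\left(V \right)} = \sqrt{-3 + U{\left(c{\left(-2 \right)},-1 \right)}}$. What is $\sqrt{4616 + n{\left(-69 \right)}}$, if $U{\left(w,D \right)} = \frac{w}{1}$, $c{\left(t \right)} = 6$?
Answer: $\frac{\sqrt{18464 - \sqrt{3}}}{2} \approx 67.938$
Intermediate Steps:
$U{\left(w,D \right)} = w$ ($U{\left(w,D \right)} = w 1 = w$)
$n{\left(V \right)} = - \frac{\sqrt{3}}{4}$ ($n{\left(V \right)} = - \frac{\sqrt{-3 + 6}}{4} = - \frac{\sqrt{3}}{4}$)
$\sqrt{4616 + n{\left(-69 \right)}} = \sqrt{4616 - \frac{\sqrt{3}}{4}}$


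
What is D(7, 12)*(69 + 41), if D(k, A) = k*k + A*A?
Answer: 21230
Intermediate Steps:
D(k, A) = A² + k² (D(k, A) = k² + A² = A² + k²)
D(7, 12)*(69 + 41) = (12² + 7²)*(69 + 41) = (144 + 49)*110 = 193*110 = 21230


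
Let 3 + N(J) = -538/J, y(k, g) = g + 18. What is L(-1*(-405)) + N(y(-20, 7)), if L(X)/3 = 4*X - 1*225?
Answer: 104012/25 ≈ 4160.5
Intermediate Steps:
y(k, g) = 18 + g
N(J) = -3 - 538/J
L(X) = -675 + 12*X (L(X) = 3*(4*X - 1*225) = 3*(4*X - 225) = 3*(-225 + 4*X) = -675 + 12*X)
L(-1*(-405)) + N(y(-20, 7)) = (-675 + 12*(-1*(-405))) + (-3 - 538/(18 + 7)) = (-675 + 12*405) + (-3 - 538/25) = (-675 + 4860) + (-3 - 538*1/25) = 4185 + (-3 - 538/25) = 4185 - 613/25 = 104012/25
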